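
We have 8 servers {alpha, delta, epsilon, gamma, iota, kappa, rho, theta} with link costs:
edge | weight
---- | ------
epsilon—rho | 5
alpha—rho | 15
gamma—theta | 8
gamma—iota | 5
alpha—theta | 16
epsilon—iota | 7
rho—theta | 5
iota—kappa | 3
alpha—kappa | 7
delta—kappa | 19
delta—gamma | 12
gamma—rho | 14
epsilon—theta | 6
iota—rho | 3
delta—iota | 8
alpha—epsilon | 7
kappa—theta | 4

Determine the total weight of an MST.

Sort edges by weight, then run Kruskal:
iota—kappa (3): add — endpoints in different components.
iota—rho (3): add — endpoints in different components.
kappa—theta (4): add — endpoints in different components.
epsilon—rho (5): add — endpoints in different components.
gamma—iota (5): add — endpoints in different components.
rho—theta (5): skip — rho and theta already connected.
epsilon—theta (6): skip — epsilon and theta already connected.
alpha—epsilon (7): add — endpoints in different components.
alpha—kappa (7): skip — alpha and kappa already connected.
epsilon—iota (7): skip — epsilon and iota already connected.
delta—iota (8): add — endpoints in different components.
MST edges: iota—kappa, iota—rho, kappa—theta, epsilon—rho, gamma—iota, alpha—epsilon, delta—iota; total weight 3+3+4+5+5+7+8 = 35.

35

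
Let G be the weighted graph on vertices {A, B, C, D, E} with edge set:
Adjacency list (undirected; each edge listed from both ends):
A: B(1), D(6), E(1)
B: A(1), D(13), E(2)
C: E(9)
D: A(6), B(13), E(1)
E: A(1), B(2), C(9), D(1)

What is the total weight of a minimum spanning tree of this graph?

12

Prim, starting at C.
Step 1: cheapest edge leaving the tree is C-E (9); add E.
Step 2: cheapest edge leaving the tree is A-E (1); add A.
Step 3: cheapest edge leaving the tree is A-B (1); add B.
Step 4: cheapest edge leaving the tree is D-E (1); add D.
MST edges: C-E, A-E, A-B, D-E; total weight 9+1+1+1 = 12.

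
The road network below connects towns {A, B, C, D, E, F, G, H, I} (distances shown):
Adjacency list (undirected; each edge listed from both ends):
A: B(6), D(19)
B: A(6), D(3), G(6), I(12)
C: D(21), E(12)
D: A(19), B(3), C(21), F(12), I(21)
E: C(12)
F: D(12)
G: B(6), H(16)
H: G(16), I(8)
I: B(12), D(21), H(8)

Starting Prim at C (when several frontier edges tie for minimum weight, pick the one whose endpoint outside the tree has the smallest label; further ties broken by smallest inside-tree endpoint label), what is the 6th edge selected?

D-F

Prim, starting at C.
Step 1: frontier [C E 12, C D 21] → take C E (12); add E.
Step 2: frontier [C D 21] → take C D (21); add D.
Step 3: frontier [B D 3, D F 12, A D 19, D I 21] → take B D (3); add B.
Step 4: frontier [A B 6, B G 6, B I 12, D F 12, A D 19, D I 21] → take A B (6); add A.
Step 5: frontier [B G 6, B I 12, D F 12, D I 21] → take B G (6); add G.
Step 6: frontier [B I 12, D F 12, D I 21, G H 16] → take D F (12); add F.
Step 7: frontier [B I 12, D I 21, G H 16] → take B I (12); add I.
Step 8: frontier [G H 16, H I 8] → take H I (8); add H.
The 6th edge added is D F.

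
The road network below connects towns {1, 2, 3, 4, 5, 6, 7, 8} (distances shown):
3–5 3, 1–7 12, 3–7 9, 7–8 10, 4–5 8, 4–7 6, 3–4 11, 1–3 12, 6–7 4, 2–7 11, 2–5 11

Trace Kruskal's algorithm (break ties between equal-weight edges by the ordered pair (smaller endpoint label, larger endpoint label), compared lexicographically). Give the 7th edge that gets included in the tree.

Kruskal: consider edges lightest-first.
3–5 (3): add — endpoints in different components.
6–7 (4): add — endpoints in different components.
4–7 (6): add — endpoints in different components.
4–5 (8): add — endpoints in different components.
3–7 (9): skip — 3 and 7 already connected.
7–8 (10): add — endpoints in different components.
2–5 (11): add — endpoints in different components.
2–7 (11): skip — 2 and 7 already connected.
3–4 (11): skip — 3 and 4 already connected.
1–3 (12): add — endpoints in different components.
The 7th edge added is 1–3.

1-3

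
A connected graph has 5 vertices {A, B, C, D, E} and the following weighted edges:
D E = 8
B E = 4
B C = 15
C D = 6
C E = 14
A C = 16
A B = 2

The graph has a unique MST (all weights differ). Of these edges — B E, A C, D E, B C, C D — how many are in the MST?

Kruskal: consider edges lightest-first.
A B (2): add — endpoints in different components.
B E (4): add — endpoints in different components.
C D (6): add — endpoints in different components.
D E (8): add — endpoints in different components.
MST edge set: {A B, B E, C D, D E}.
Of the listed edges, {B E, D E, C D} are in the MST → 3.

3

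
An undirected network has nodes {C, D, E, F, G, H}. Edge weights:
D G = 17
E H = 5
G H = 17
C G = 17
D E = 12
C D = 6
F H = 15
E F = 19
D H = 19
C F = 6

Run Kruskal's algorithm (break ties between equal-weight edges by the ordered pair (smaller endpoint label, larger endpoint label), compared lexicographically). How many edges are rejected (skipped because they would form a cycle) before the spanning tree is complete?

1

Kruskal: consider edges lightest-first.
E H (5): add. Components now {C} {D} {E,H} {F} {G}
C D (6): add. Components now {C,D} {E,H} {F} {G}
C F (6): add. Components now {C,D,F} {E,H} {G}
D E (12): add. Components now {C,D,E,F,H} {G}
F H (15): skip — F and H already connected.
C G (17): add. Components now {C,D,E,F,G,H}
Edges rejected before the tree was complete: 1.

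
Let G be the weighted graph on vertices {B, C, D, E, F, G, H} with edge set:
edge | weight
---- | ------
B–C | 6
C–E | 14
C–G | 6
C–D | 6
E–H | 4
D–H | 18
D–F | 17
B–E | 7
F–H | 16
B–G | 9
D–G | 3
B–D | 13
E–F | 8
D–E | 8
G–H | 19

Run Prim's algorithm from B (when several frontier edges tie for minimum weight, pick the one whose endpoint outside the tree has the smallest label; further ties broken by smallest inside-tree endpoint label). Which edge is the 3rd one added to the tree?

Prim's algorithm from B:
Step 1: cheapest edge leaving the tree is B–C (6); add C.
Step 2: cheapest edge leaving the tree is C–D (6); add D.
Step 3: cheapest edge leaving the tree is D–G (3); add G.
Step 4: cheapest edge leaving the tree is B–E (7); add E.
Step 5: cheapest edge leaving the tree is E–H (4); add H.
Step 6: cheapest edge leaving the tree is E–F (8); add F.
The 3rd edge added is D–G.

D-G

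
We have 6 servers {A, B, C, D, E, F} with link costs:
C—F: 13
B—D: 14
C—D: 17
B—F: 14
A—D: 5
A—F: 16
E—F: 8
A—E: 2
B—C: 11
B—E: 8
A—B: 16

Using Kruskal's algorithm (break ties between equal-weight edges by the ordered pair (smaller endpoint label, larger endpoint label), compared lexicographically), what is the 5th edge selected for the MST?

Kruskal: consider edges lightest-first.
A—E (2): add — endpoints in different components.
A—D (5): add — endpoints in different components.
B—E (8): add — endpoints in different components.
E—F (8): add — endpoints in different components.
B—C (11): add — endpoints in different components.
The 5th edge added is B—C.

B-C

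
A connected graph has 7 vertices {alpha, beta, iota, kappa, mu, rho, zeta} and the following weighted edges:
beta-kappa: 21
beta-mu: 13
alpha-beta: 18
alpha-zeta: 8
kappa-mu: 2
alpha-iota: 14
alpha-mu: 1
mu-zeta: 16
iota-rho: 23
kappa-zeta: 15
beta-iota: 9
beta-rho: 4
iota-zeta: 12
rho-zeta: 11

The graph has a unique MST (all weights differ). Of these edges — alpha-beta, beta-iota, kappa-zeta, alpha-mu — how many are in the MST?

Sort edges by weight, then run Kruskal:
alpha-mu (1): add. Components now {kappa} {zeta} {alpha,mu} {rho} {iota} {beta}
kappa-mu (2): add. Components now {alpha,kappa,mu} {zeta} {rho} {iota} {beta}
beta-rho (4): add. Components now {alpha,kappa,mu} {zeta} {beta,rho} {iota}
alpha-zeta (8): add. Components now {alpha,kappa,mu,zeta} {beta,rho} {iota}
beta-iota (9): add. Components now {alpha,kappa,mu,zeta} {beta,iota,rho}
rho-zeta (11): add. Components now {alpha,beta,iota,kappa,mu,rho,zeta}
MST edge set: {alpha-mu, kappa-mu, beta-rho, alpha-zeta, beta-iota, rho-zeta}.
Of the listed edges, {beta-iota, alpha-mu} are in the MST → 2.

2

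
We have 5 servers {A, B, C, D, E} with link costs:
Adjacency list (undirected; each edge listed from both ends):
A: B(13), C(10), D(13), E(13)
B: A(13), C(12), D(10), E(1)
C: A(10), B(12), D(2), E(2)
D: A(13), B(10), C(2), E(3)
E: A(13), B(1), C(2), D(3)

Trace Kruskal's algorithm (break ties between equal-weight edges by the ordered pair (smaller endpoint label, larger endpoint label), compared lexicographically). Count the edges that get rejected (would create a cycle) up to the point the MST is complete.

Kruskal: consider edges lightest-first.
B—E (1): add. Components now {A} {B,E} {C} {D}
C—D (2): add. Components now {A} {B,E} {C,D}
C—E (2): add. Components now {A} {B,C,D,E}
D—E (3): skip — D and E already connected.
A—C (10): add. Components now {A,B,C,D,E}
Edges rejected before the tree was complete: 1.

1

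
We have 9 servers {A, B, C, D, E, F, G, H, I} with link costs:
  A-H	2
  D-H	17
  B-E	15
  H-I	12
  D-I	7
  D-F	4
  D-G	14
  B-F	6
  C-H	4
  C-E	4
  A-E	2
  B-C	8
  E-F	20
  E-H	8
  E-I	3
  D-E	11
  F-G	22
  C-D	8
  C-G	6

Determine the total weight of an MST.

Sort edges by weight, then run Kruskal:
A-E (2): add — endpoints in different components.
A-H (2): add — endpoints in different components.
E-I (3): add — endpoints in different components.
C-E (4): add — endpoints in different components.
C-H (4): skip — C and H already connected.
D-F (4): add — endpoints in different components.
B-F (6): add — endpoints in different components.
C-G (6): add — endpoints in different components.
D-I (7): add — endpoints in different components.
MST edges: A-E, A-H, E-I, C-E, D-F, B-F, C-G, D-I; total weight 2+2+3+4+4+6+6+7 = 34.

34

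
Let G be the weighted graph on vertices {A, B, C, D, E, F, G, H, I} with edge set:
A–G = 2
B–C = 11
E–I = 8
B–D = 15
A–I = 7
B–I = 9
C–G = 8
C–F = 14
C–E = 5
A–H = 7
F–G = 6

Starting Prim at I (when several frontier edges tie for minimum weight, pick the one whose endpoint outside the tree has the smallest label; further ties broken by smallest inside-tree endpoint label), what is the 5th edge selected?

C-G

Grow the tree from I using Prim:
Step 1: frontier [A–I 7, E–I 8, B–I 9] → take A–I (7); add A.
Step 2: frontier [A–G 2, A–H 7, E–I 8, B–I 9] → take A–G (2); add G.
Step 3: frontier [A–H 7, F–G 6, C–G 8, E–I 8, B–I 9] → take F–G (6); add F.
Step 4: frontier [A–H 7, C–F 14, C–G 8, E–I 8, B–I 9] → take A–H (7); add H.
Step 5: frontier [C–F 14, C–G 8, E–I 8, B–I 9] → take C–G (8); add C.
Step 6: frontier [C–E 5, B–C 11, E–I 8, B–I 9] → take C–E (5); add E.
Step 7: frontier [B–C 11, B–I 9] → take B–I (9); add B.
Step 8: frontier [B–D 15] → take B–D (15); add D.
The 5th edge added is C–G.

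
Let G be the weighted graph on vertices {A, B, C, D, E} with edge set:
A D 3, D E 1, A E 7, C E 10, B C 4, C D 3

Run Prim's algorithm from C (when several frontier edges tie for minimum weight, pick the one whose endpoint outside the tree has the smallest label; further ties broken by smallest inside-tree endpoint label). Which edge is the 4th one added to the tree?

Grow the tree from C using Prim:
Step 1: cheapest edge leaving the tree is C D (3); add D.
Step 2: cheapest edge leaving the tree is D E (1); add E.
Step 3: cheapest edge leaving the tree is A D (3); add A.
Step 4: cheapest edge leaving the tree is B C (4); add B.
The 4th edge added is B C.

B-C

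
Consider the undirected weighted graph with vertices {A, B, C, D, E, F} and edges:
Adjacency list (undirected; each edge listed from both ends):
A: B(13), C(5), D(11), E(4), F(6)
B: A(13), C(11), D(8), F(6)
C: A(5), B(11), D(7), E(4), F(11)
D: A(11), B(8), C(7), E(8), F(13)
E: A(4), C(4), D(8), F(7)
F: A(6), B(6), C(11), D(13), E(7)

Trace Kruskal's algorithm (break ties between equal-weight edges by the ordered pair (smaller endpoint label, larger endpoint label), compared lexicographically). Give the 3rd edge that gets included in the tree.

Kruskal: consider edges lightest-first.
A-E (4): add. Components now {A,E} {B} {C} {D} {F}
C-E (4): add. Components now {A,C,E} {B} {D} {F}
A-C (5): skip — A and C already connected.
A-F (6): add. Components now {A,C,E,F} {B} {D}
B-F (6): add. Components now {A,B,C,E,F} {D}
C-D (7): add. Components now {A,B,C,D,E,F}
The 3rd edge added is A-F.

A-F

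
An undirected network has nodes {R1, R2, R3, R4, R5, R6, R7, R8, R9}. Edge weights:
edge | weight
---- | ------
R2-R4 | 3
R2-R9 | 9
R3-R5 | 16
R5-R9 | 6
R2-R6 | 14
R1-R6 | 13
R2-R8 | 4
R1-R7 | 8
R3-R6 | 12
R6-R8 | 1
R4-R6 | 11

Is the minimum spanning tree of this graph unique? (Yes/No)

Yes

Kruskal's algorithm — process edges by increasing weight (ties by edge label):
R6-R8 (1): add — endpoints in different components.
R2-R4 (3): add — endpoints in different components.
R2-R8 (4): add — endpoints in different components.
R5-R9 (6): add — endpoints in different components.
R1-R7 (8): add — endpoints in different components.
R2-R9 (9): add — endpoints in different components.
R4-R6 (11): skip — R4 and R6 already connected.
R3-R6 (12): add — endpoints in different components.
R1-R6 (13): add — endpoints in different components.
Every non-tree edge has weight strictly greater than the heaviest edge on the tree path between its endpoints, so the MST is unique.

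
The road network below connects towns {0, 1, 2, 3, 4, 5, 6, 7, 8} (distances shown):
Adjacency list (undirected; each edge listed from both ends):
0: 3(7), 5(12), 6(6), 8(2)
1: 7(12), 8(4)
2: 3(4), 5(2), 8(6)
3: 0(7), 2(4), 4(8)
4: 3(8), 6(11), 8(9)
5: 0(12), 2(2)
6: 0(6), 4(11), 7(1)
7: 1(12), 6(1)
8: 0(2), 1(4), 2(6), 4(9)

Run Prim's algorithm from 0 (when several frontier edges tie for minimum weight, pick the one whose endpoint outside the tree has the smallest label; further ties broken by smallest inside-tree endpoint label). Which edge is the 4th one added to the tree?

2-5

Prim, starting at 0.
Step 1: frontier [0—8 2, 0—6 6, 0—3 7, 0—5 12] → take 0—8 (2); add 8.
Step 2: frontier [0—6 6, 0—3 7, 0—5 12, 1—8 4, 2—8 6, 4—8 9] → take 1—8 (4); add 1.
Step 3: frontier [0—6 6, 0—3 7, 0—5 12, 1—7 12, 2—8 6, 4—8 9] → take 2—8 (6); add 2.
Step 4: frontier [0—6 6, 0—3 7, 0—5 12, 1—7 12, 2—5 2, 2—3 4, 4—8 9] → take 2—5 (2); add 5.
Step 5: frontier [0—6 6, 0—3 7, 1—7 12, 2—3 4, 4—8 9] → take 2—3 (4); add 3.
Step 6: frontier [0—6 6, 1—7 12, 3—4 8, 4—8 9] → take 0—6 (6); add 6.
Step 7: frontier [1—7 12, 3—4 8, 6—7 1, 4—6 11, 4—8 9] → take 6—7 (1); add 7.
Step 8: frontier [3—4 8, 4—6 11, 4—8 9] → take 3—4 (8); add 4.
The 4th edge added is 2—5.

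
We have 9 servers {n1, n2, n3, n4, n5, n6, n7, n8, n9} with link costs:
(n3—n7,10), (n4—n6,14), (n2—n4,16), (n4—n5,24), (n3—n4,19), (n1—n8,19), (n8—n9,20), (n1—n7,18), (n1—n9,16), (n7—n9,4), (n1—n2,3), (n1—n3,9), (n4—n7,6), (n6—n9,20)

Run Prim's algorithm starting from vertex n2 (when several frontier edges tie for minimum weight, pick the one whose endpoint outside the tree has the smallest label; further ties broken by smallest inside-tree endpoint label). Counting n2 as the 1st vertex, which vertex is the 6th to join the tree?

Grow the tree from n2 using Prim:
Step 1: cheapest edge leaving the tree is n1—n2 (3); add n1.
Step 2: cheapest edge leaving the tree is n1—n3 (9); add n3.
Step 3: cheapest edge leaving the tree is n3—n7 (10); add n7.
Step 4: cheapest edge leaving the tree is n7—n9 (4); add n9.
Step 5: cheapest edge leaving the tree is n4—n7 (6); add n4.
Step 6: cheapest edge leaving the tree is n4—n6 (14); add n6.
Step 7: cheapest edge leaving the tree is n1—n8 (19); add n8.
Step 8: cheapest edge leaving the tree is n4—n5 (24); add n5.
Vertex order: n2, n1, n3, n7, n9, n4, n6, n8, n5. The 6th vertex is n4.

n4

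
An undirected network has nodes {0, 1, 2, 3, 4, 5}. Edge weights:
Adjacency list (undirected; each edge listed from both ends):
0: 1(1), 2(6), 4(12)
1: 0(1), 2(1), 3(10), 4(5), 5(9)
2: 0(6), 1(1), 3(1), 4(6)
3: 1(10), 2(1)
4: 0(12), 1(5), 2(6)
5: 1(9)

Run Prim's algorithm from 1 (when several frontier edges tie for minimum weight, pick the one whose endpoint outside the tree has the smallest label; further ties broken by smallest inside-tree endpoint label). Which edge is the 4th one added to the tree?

1-4

Prim's algorithm from 1:
Step 1: cheapest edge leaving the tree is 0—1 (1); add 0.
Step 2: cheapest edge leaving the tree is 1—2 (1); add 2.
Step 3: cheapest edge leaving the tree is 2—3 (1); add 3.
Step 4: cheapest edge leaving the tree is 1—4 (5); add 4.
Step 5: cheapest edge leaving the tree is 1—5 (9); add 5.
The 4th edge added is 1—4.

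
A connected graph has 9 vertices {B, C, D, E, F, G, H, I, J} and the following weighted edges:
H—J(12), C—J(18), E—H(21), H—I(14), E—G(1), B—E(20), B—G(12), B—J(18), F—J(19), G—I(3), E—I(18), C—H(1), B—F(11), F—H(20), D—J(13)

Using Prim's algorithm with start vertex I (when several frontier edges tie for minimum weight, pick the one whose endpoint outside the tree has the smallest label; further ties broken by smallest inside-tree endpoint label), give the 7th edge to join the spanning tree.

Grow the tree from I using Prim:
Step 1: cheapest edge leaving the tree is G—I (3); add G.
Step 2: cheapest edge leaving the tree is E—G (1); add E.
Step 3: cheapest edge leaving the tree is B—G (12); add B.
Step 4: cheapest edge leaving the tree is B—F (11); add F.
Step 5: cheapest edge leaving the tree is H—I (14); add H.
Step 6: cheapest edge leaving the tree is C—H (1); add C.
Step 7: cheapest edge leaving the tree is H—J (12); add J.
Step 8: cheapest edge leaving the tree is D—J (13); add D.
The 7th edge added is H—J.

H-J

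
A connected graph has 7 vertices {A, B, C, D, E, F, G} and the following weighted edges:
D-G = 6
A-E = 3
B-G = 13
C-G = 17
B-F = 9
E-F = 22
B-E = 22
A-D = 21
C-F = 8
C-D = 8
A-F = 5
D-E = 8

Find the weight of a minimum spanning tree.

Sort edges by weight, then run Kruskal:
A-E (3): add — endpoints in different components.
A-F (5): add — endpoints in different components.
D-G (6): add — endpoints in different components.
C-D (8): add — endpoints in different components.
C-F (8): add — endpoints in different components.
D-E (8): skip — D and E already connected.
B-F (9): add — endpoints in different components.
MST edges: A-E, A-F, D-G, C-D, C-F, B-F; total weight 3+5+6+8+8+9 = 39.

39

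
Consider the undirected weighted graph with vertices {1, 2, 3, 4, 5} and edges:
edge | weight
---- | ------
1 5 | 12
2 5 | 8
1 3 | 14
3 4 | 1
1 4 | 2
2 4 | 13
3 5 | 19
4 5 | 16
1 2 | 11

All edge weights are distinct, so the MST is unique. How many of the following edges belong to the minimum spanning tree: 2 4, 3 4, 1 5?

Kruskal: consider edges lightest-first.
3 4 (1): add. Components now {1} {2} {3,4} {5}
1 4 (2): add. Components now {1,3,4} {2} {5}
2 5 (8): add. Components now {1,3,4} {2,5}
1 2 (11): add. Components now {1,2,3,4,5}
MST edge set: {3 4, 1 4, 2 5, 1 2}.
Of the listed edges, {3 4} are in the MST → 1.

1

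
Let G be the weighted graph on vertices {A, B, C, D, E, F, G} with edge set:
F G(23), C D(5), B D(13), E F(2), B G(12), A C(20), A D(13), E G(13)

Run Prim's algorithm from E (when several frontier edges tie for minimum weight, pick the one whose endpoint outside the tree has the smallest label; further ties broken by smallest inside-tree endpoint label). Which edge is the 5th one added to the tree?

Prim's algorithm from E:
Step 1: frontier [E F 2, E G 13] → take E F (2); add F.
Step 2: frontier [E G 13, F G 23] → take E G (13); add G.
Step 3: frontier [B G 12] → take B G (12); add B.
Step 4: frontier [B D 13] → take B D (13); add D.
Step 5: frontier [C D 5, A D 13] → take C D (5); add C.
Step 6: frontier [A C 20, A D 13] → take A D (13); add A.
The 5th edge added is C D.

C-D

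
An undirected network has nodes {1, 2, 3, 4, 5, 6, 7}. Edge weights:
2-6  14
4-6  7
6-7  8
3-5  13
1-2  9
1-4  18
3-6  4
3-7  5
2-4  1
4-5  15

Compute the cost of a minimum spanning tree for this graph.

39

Kruskal's algorithm — process edges by increasing weight (ties by edge label):
2-4 (1): add. Components now {1} {2,4} {3} {5} {6} {7}
3-6 (4): add. Components now {1} {2,4} {3,6} {5} {7}
3-7 (5): add. Components now {1} {2,4} {3,6,7} {5}
4-6 (7): add. Components now {1} {2,3,4,6,7} {5}
6-7 (8): skip — 6 and 7 already connected.
1-2 (9): add. Components now {1,2,3,4,6,7} {5}
3-5 (13): add. Components now {1,2,3,4,5,6,7}
MST edges: 2-4, 3-6, 3-7, 4-6, 1-2, 3-5; total weight 1+4+5+7+9+13 = 39.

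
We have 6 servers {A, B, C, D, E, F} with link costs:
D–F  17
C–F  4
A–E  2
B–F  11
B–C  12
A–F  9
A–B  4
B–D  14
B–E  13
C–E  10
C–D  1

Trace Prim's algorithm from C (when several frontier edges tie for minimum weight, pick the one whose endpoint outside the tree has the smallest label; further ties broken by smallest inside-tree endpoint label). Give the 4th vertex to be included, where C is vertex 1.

Prim, starting at C.
Step 1: frontier [C–D 1, C–F 4, C–E 10, B–C 12] → take C–D (1); add D.
Step 2: frontier [C–F 4, C–E 10, B–C 12, B–D 14, D–F 17] → take C–F (4); add F.
Step 3: frontier [C–E 10, B–C 12, B–D 14, A–F 9, B–F 11] → take A–F (9); add A.
Step 4: frontier [A–E 2, A–B 4, C–E 10, B–C 12, B–D 14, B–F 11] → take A–E (2); add E.
Step 5: frontier [A–B 4, B–C 12, B–D 14, B–E 13, B–F 11] → take A–B (4); add B.
Vertex order: C, D, F, A, E, B. The 4th vertex is A.

A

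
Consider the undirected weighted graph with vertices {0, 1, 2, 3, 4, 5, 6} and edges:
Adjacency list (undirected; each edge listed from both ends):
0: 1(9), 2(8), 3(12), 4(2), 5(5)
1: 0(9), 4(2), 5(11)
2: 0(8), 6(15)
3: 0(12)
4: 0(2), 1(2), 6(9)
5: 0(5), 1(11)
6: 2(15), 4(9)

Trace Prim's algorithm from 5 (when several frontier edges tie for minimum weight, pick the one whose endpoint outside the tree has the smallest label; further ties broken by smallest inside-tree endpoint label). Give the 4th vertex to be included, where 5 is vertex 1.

Prim, starting at 5.
Step 1: frontier [0 5 5, 1 5 11] → take 0 5 (5); add 0.
Step 2: frontier [0 4 2, 0 2 8, 0 1 9, 0 3 12, 1 5 11] → take 0 4 (2); add 4.
Step 3: frontier [0 2 8, 0 1 9, 0 3 12, 1 4 2, 4 6 9, 1 5 11] → take 1 4 (2); add 1.
Step 4: frontier [0 2 8, 0 3 12, 4 6 9] → take 0 2 (8); add 2.
Step 5: frontier [0 3 12, 2 6 15, 4 6 9] → take 4 6 (9); add 6.
Step 6: frontier [0 3 12] → take 0 3 (12); add 3.
Vertex order: 5, 0, 4, 1, 2, 6, 3. The 4th vertex is 1.

1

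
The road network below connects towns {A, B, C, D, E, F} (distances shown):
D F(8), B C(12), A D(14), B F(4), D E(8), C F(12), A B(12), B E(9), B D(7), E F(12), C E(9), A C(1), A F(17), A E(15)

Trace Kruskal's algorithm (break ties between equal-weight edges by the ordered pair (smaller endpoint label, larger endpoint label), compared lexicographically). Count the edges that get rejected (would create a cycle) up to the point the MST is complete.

Kruskal: consider edges lightest-first.
A C (1): add — endpoints in different components.
B F (4): add — endpoints in different components.
B D (7): add — endpoints in different components.
D E (8): add — endpoints in different components.
D F (8): skip — D and F already connected.
B E (9): skip — B and E already connected.
C E (9): add — endpoints in different components.
Edges rejected before the tree was complete: 2.

2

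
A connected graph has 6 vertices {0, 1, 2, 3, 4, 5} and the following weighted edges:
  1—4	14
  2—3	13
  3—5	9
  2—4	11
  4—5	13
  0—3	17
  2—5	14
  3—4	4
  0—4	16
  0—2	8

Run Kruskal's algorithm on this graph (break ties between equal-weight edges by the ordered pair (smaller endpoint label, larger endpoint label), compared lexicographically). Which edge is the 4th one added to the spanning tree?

Sort edges by weight, then run Kruskal:
3—4 (4): add — endpoints in different components.
0—2 (8): add — endpoints in different components.
3—5 (9): add — endpoints in different components.
2—4 (11): add — endpoints in different components.
2—3 (13): skip — 2 and 3 already connected.
4—5 (13): skip — 4 and 5 already connected.
1—4 (14): add — endpoints in different components.
The 4th edge added is 2—4.

2-4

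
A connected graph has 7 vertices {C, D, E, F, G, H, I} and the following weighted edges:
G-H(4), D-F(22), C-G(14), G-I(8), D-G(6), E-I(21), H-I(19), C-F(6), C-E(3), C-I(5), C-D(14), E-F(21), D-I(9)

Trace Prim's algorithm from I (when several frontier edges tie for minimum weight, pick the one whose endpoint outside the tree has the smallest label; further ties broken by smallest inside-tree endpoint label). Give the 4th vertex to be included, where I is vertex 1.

F

Prim, starting at I.
Step 1: frontier [C-I 5, G-I 8, D-I 9, H-I 19, E-I 21] → take C-I (5); add C.
Step 2: frontier [C-E 3, C-F 6, C-D 14, C-G 14, G-I 8, D-I 9, H-I 19, E-I 21] → take C-E (3); add E.
Step 3: frontier [C-F 6, C-D 14, C-G 14, E-F 21, G-I 8, D-I 9, H-I 19] → take C-F (6); add F.
Step 4: frontier [C-D 14, C-G 14, D-F 22, G-I 8, D-I 9, H-I 19] → take G-I (8); add G.
Step 5: frontier [C-D 14, D-F 22, G-H 4, D-G 6, D-I 9, H-I 19] → take G-H (4); add H.
Step 6: frontier [C-D 14, D-F 22, D-G 6, D-I 9] → take D-G (6); add D.
Vertex order: I, C, E, F, G, H, D. The 4th vertex is F.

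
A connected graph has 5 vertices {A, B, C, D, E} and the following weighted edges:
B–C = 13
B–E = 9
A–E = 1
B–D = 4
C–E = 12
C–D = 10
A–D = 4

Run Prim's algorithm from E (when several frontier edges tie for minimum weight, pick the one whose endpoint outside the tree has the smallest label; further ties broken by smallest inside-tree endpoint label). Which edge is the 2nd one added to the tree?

A-D

Prim's algorithm from E:
Step 1: cheapest edge leaving the tree is A–E (1); add A.
Step 2: cheapest edge leaving the tree is A–D (4); add D.
Step 3: cheapest edge leaving the tree is B–D (4); add B.
Step 4: cheapest edge leaving the tree is C–D (10); add C.
The 2nd edge added is A–D.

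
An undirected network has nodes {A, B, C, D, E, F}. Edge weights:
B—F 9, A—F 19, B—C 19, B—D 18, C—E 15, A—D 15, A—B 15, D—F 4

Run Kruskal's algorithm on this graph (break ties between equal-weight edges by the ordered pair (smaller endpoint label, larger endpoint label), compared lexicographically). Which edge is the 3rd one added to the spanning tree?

Kruskal's algorithm — process edges by increasing weight (ties by edge label):
D—F (4): add — endpoints in different components.
B—F (9): add — endpoints in different components.
A—B (15): add — endpoints in different components.
A—D (15): skip — A and D already connected.
C—E (15): add — endpoints in different components.
B—D (18): skip — B and D already connected.
A—F (19): skip — A and F already connected.
B—C (19): add — endpoints in different components.
The 3rd edge added is A—B.

A-B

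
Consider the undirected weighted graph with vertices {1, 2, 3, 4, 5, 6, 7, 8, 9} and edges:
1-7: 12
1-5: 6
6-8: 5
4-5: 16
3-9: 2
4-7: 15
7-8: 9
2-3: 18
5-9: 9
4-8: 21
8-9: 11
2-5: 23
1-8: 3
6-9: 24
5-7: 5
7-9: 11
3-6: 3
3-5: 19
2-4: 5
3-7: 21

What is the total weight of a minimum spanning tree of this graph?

Kruskal: consider edges lightest-first.
3-9 (2): add — endpoints in different components.
1-8 (3): add — endpoints in different components.
3-6 (3): add — endpoints in different components.
2-4 (5): add — endpoints in different components.
5-7 (5): add — endpoints in different components.
6-8 (5): add — endpoints in different components.
1-5 (6): add — endpoints in different components.
5-9 (9): skip — 5 and 9 already connected.
7-8 (9): skip — 7 and 8 already connected.
7-9 (11): skip — 7 and 9 already connected.
8-9 (11): skip — 8 and 9 already connected.
1-7 (12): skip — 1 and 7 already connected.
4-7 (15): add — endpoints in different components.
MST edges: 3-9, 1-8, 3-6, 2-4, 5-7, 6-8, 1-5, 4-7; total weight 2+3+3+5+5+5+6+15 = 44.

44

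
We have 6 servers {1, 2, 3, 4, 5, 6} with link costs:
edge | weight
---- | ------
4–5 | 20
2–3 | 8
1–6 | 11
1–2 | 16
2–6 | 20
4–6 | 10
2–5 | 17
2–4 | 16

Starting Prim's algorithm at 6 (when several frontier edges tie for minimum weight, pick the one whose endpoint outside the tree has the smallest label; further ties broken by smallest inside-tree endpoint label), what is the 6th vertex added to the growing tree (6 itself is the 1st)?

Grow the tree from 6 using Prim:
Step 1: frontier [4–6 10, 1–6 11, 2–6 20] → take 4–6 (10); add 4.
Step 2: frontier [2–4 16, 4–5 20, 1–6 11, 2–6 20] → take 1–6 (11); add 1.
Step 3: frontier [1–2 16, 2–4 16, 4–5 20, 2–6 20] → take 1–2 (16); add 2.
Step 4: frontier [2–3 8, 2–5 17, 4–5 20] → take 2–3 (8); add 3.
Step 5: frontier [2–5 17, 4–5 20] → take 2–5 (17); add 5.
Vertex order: 6, 4, 1, 2, 3, 5. The 6th vertex is 5.

5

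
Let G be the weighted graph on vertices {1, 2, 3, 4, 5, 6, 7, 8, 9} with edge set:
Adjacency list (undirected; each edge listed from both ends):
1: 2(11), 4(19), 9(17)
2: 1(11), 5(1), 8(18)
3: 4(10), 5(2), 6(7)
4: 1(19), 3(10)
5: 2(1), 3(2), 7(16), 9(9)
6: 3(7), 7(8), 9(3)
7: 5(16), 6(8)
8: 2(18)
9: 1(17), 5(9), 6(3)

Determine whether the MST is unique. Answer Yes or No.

Yes

Sort edges by weight, then run Kruskal:
2—5 (1): add — endpoints in different components.
3—5 (2): add — endpoints in different components.
6—9 (3): add — endpoints in different components.
3—6 (7): add — endpoints in different components.
6—7 (8): add — endpoints in different components.
5—9 (9): skip — 5 and 9 already connected.
3—4 (10): add — endpoints in different components.
1—2 (11): add — endpoints in different components.
5—7 (16): skip — 5 and 7 already connected.
1—9 (17): skip — 1 and 9 already connected.
2—8 (18): add — endpoints in different components.
Every non-tree edge has weight strictly greater than the heaviest edge on the tree path between its endpoints, so the MST is unique.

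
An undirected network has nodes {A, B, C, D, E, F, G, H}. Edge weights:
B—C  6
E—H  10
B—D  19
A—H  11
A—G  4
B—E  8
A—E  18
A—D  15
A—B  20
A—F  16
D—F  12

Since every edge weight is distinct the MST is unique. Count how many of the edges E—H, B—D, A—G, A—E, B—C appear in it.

3

Sort edges by weight, then run Kruskal:
A—G (4): add — endpoints in different components.
B—C (6): add — endpoints in different components.
B—E (8): add — endpoints in different components.
E—H (10): add — endpoints in different components.
A—H (11): add — endpoints in different components.
D—F (12): add — endpoints in different components.
A—D (15): add — endpoints in different components.
MST edge set: {A—G, B—C, B—E, E—H, A—H, D—F, A—D}.
Of the listed edges, {E—H, A—G, B—C} are in the MST → 3.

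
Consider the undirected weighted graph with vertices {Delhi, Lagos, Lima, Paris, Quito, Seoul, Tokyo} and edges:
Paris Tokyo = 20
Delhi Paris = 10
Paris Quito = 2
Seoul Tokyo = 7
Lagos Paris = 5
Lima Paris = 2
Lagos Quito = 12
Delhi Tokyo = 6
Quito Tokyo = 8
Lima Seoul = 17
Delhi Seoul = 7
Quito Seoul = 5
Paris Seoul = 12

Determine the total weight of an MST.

Grow the tree from Seoul using Prim:
Step 1: cheapest edge leaving the tree is Quito Seoul (5); add Quito.
Step 2: cheapest edge leaving the tree is Paris Quito (2); add Paris.
Step 3: cheapest edge leaving the tree is Lima Paris (2); add Lima.
Step 4: cheapest edge leaving the tree is Lagos Paris (5); add Lagos.
Step 5: cheapest edge leaving the tree is Delhi Seoul (7); add Delhi.
Step 6: cheapest edge leaving the tree is Delhi Tokyo (6); add Tokyo.
MST edges: Quito Seoul, Paris Quito, Lima Paris, Lagos Paris, Delhi Seoul, Delhi Tokyo; total weight 5+2+2+5+7+6 = 27.

27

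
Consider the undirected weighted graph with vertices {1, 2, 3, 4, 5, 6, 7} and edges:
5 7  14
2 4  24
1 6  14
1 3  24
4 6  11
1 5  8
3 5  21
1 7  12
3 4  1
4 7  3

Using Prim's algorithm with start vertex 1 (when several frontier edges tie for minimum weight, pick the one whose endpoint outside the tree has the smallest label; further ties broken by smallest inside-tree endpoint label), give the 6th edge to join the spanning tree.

Grow the tree from 1 using Prim:
Step 1: frontier [1 5 8, 1 7 12, 1 6 14, 1 3 24] → take 1 5 (8); add 5.
Step 2: frontier [1 7 12, 1 6 14, 1 3 24, 5 7 14, 3 5 21] → take 1 7 (12); add 7.
Step 3: frontier [1 6 14, 1 3 24, 3 5 21, 4 7 3] → take 4 7 (3); add 4.
Step 4: frontier [1 6 14, 1 3 24, 3 4 1, 4 6 11, 2 4 24, 3 5 21] → take 3 4 (1); add 3.
Step 5: frontier [1 6 14, 4 6 11, 2 4 24] → take 4 6 (11); add 6.
Step 6: frontier [2 4 24] → take 2 4 (24); add 2.
The 6th edge added is 2 4.

2-4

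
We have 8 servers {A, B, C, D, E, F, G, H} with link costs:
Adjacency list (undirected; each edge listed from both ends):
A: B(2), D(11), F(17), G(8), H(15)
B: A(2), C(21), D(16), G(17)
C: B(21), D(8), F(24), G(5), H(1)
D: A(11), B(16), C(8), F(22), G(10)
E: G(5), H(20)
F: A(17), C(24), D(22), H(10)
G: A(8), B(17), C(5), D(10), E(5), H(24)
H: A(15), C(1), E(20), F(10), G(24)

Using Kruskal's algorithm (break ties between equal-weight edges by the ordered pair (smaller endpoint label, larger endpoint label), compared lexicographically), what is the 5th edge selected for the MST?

Kruskal: consider edges lightest-first.
C H (1): add — endpoints in different components.
A B (2): add — endpoints in different components.
C G (5): add — endpoints in different components.
E G (5): add — endpoints in different components.
A G (8): add — endpoints in different components.
C D (8): add — endpoints in different components.
D G (10): skip — D and G already connected.
F H (10): add — endpoints in different components.
The 5th edge added is A G.

A-G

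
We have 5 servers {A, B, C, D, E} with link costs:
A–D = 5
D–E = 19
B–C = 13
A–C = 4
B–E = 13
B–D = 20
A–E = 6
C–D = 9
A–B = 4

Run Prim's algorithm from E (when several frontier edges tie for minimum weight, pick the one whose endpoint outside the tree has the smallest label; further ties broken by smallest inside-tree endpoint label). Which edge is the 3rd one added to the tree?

Prim, starting at E.
Step 1: frontier [A–E 6, B–E 13, D–E 19] → take A–E (6); add A.
Step 2: frontier [A–B 4, A–C 4, A–D 5, B–E 13, D–E 19] → take A–B (4); add B.
Step 3: frontier [A–C 4, A–D 5, B–C 13, B–D 20, D–E 19] → take A–C (4); add C.
Step 4: frontier [A–D 5, B–D 20, C–D 9, D–E 19] → take A–D (5); add D.
The 3rd edge added is A–C.

A-C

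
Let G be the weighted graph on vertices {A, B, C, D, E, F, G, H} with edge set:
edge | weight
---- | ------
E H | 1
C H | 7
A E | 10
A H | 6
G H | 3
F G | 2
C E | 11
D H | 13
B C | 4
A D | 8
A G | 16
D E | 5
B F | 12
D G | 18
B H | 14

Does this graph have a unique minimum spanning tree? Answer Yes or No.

Kruskal: consider edges lightest-first.
E H (1): add — endpoints in different components.
F G (2): add — endpoints in different components.
G H (3): add — endpoints in different components.
B C (4): add — endpoints in different components.
D E (5): add — endpoints in different components.
A H (6): add — endpoints in different components.
C H (7): add — endpoints in different components.
Every non-tree edge has weight strictly greater than the heaviest edge on the tree path between its endpoints, so the MST is unique.

Yes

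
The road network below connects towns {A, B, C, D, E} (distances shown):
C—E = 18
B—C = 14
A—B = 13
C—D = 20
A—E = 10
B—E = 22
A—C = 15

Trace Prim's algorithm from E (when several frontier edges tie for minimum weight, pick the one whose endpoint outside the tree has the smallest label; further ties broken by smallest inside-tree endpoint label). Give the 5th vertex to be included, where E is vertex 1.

Prim, starting at E.
Step 1: cheapest edge leaving the tree is A—E (10); add A.
Step 2: cheapest edge leaving the tree is A—B (13); add B.
Step 3: cheapest edge leaving the tree is B—C (14); add C.
Step 4: cheapest edge leaving the tree is C—D (20); add D.
Vertex order: E, A, B, C, D. The 5th vertex is D.

D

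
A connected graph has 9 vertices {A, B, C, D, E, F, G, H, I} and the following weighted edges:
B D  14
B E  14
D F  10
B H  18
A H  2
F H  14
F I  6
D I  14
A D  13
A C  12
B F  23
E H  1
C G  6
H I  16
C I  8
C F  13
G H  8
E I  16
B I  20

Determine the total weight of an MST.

55

Prim, starting at G.
Step 1: cheapest edge leaving the tree is C G (6); add C.
Step 2: cheapest edge leaving the tree is G H (8); add H.
Step 3: cheapest edge leaving the tree is E H (1); add E.
Step 4: cheapest edge leaving the tree is A H (2); add A.
Step 5: cheapest edge leaving the tree is C I (8); add I.
Step 6: cheapest edge leaving the tree is F I (6); add F.
Step 7: cheapest edge leaving the tree is D F (10); add D.
Step 8: cheapest edge leaving the tree is B D (14); add B.
MST edges: C G, G H, E H, A H, C I, F I, D F, B D; total weight 6+8+1+2+8+6+10+14 = 55.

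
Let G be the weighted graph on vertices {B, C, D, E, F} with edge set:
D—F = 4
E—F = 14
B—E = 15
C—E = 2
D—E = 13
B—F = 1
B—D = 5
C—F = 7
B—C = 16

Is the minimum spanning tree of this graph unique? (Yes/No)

Sort edges by weight, then run Kruskal:
B—F (1): add — endpoints in different components.
C—E (2): add — endpoints in different components.
D—F (4): add — endpoints in different components.
B—D (5): skip — B and D already connected.
C—F (7): add — endpoints in different components.
Every non-tree edge has weight strictly greater than the heaviest edge on the tree path between its endpoints, so the MST is unique.

Yes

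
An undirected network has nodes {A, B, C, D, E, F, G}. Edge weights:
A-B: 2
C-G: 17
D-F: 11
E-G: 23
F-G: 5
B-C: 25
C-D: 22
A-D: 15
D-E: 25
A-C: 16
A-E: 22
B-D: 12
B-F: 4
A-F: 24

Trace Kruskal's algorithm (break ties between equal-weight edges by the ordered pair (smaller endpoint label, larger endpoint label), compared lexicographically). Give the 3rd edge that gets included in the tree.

F-G

Kruskal: consider edges lightest-first.
A-B (2): add — endpoints in different components.
B-F (4): add — endpoints in different components.
F-G (5): add — endpoints in different components.
D-F (11): add — endpoints in different components.
B-D (12): skip — B and D already connected.
A-D (15): skip — A and D already connected.
A-C (16): add — endpoints in different components.
C-G (17): skip — C and G already connected.
A-E (22): add — endpoints in different components.
The 3rd edge added is F-G.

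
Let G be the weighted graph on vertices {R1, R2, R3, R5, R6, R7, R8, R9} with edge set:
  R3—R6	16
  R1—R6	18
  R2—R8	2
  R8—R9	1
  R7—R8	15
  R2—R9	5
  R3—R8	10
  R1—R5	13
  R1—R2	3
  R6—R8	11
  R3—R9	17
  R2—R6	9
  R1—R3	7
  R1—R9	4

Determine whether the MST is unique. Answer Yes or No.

Yes

Kruskal's algorithm — process edges by increasing weight (ties by edge label):
R8—R9 (1): add — endpoints in different components.
R2—R8 (2): add — endpoints in different components.
R1—R2 (3): add — endpoints in different components.
R1—R9 (4): skip — R1 and R9 already connected.
R2—R9 (5): skip — R2 and R9 already connected.
R1—R3 (7): add — endpoints in different components.
R2—R6 (9): add — endpoints in different components.
R3—R8 (10): skip — R3 and R8 already connected.
R6—R8 (11): skip — R6 and R8 already connected.
R1—R5 (13): add — endpoints in different components.
R7—R8 (15): add — endpoints in different components.
Every non-tree edge has weight strictly greater than the heaviest edge on the tree path between its endpoints, so the MST is unique.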